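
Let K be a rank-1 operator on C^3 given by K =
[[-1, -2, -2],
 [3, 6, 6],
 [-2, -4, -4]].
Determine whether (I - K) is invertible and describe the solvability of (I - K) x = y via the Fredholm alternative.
(I - K) is singular (det(I - K) = 0, i.e. 1 ∈ sigma(K)). (I - K) x = y is solvable iff y ⊥ ker((I - K)^*) = span{(-1, -2, -2)}, i.e. iff -y_1 - 2y_2 - 2y_3 = 0. When solvable, the solutions are x = y + c·(1, -3, 2), c arbitrary (ker(I - K) = span{(1, -3, 2)}, dimension 1).

K has rank 1, so it is an outer product K = u v^T: every row of K is a multiple of one row vector. Reading off the entries, u = (1, -3, 2) and v = (-1, -2, -2) (row i of K equals u_i·v^T). A rank-one matrix u v^T satisfies K u = u (v·u) and kills the (2)-dimensional subspace v^⊥, so its characteristic polynomial is lambda^2 (lambda - v·u) with v·u = tr K = 1. Hence the eigenvalues of I - K are 1 (multiplicity 2) and 1 - (1) = 0, so det(I - K) = 0. (Direct check: I - K =
[[2, 2, 2],
 [-3, -5, -6],
 [2, 4, 5]]
has determinant 0.) So 1 is an eigenvalue of K and (I - K) is not invertible. The finite-dimensional Fredholm alternative says: either (I - K) is invertible, or ker(I - K) ≠ {0} and then range(I - K) = ker((I - K)^*)^⊥, with dim ker(I - K) = dim ker((I - K)^*). We are in the second case, so we need both kernels. Kernel of I - K: (I - K) u = u - u (v·u) = u - u = 0, so ker(I - K) = span{u} = span{(1, -3, 2)} (it is exactly 1-dimensional because rank(I - K) = 2). Kernel of the adjoint: K is real, so (I - K)^* = I - K^T = I - v u^T, and (I - v u^T) v = v - v (u·v) = 0; hence ker((I - K)^*) = span{v} = span{(-1, -2, -2)}. Therefore (I - K) x = y is solvable iff <y, v> = 0, i.e. iff -y_1 - 2y_2 - 2y_3 = 0. When this holds, K y = u (v·y) = 0, so (I - K) y = y and x = y is a particular solution; the full solution set is the line x = y + c·u = y + c·(1, -3, 2), c ∈ C.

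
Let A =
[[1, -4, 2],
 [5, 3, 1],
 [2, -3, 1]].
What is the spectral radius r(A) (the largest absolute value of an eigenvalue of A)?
r(A) ≈ 5.5268

The eigenvalues of A are the roots of its characteristic polynomial. With M = A (coefficients from the trace, the sum of principal 2x2 minors, and det A):
  p(λ) = det(λ I - M) = λ^3 - 5λ^2 + 26λ + 24.
No integer candidate from the rational root theorem (±divisors of 24) is a root, so the roots are irrational. The cubic discriminant is Δ = -113116 < 0, so there is one real root and a complex-conjugate pair. p(-1) = -8 and p(0) = 24 have opposite signs, so a root lies in (-1, 0); Newton's method refines it to λ ≈ -0.7857. Dividing out (λ - (-0.7857)) leaves approximately λ^2 - 5.7857λ + 30.5459. For λ^2 - 5.7857λ + 30.5459 the discriminant is -88.709. It is negative, so the remaining roots are the complex-conjugate pair λ ≈ 2.8929 ± 4.7093i. Their product equals the constant term, so |λ|^2 ≈ 30.5459 and |λ| ≈ 5.5268.
Thus the eigenvalues (to 4 decimals) are -0.7857 (modulus 0.7857); 2.8929 ± 4.7093i (modulus 5.5268). The spectral radius is the largest modulus: r(A) ≈ 5.5268. (Cross-check: r(A) ≤ ||A||_2 ≈ 6.1254; equality holds whenever A is normal, though it can also hold for some non-normal A.)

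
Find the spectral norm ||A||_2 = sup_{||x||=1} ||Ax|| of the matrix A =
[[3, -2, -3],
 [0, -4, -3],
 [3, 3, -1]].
||A||_2 ≈ 6.3971 (= sqrt(largest eigenvalue of A^T A))

||A||_2 = sigma_max(A) = sqrt(lambda_max(A^T A)). Form the symmetric matrix M = A^T A =
[[18, 3, -12],
 [3, 29, 15],
 [-12, 15, 19]].
Its characteristic polynomial (trace, sum of principal 2x2 minors, determinant of M give the coefficients) is
  p(λ) = det(λ I - M) = λ^3 - 66λ^2 + 1037λ - 441.
No integer candidate from the rational root theorem (±divisors of 441) is a root, so the roots are irrational. The cubic discriminant is Δ = 254575417 > 0, so there are three distinct real roots. p(0) = -441 and p(1) = 531 have opposite signs, so a root lies in (0, 1); Newton's method refines it to λ ≈ 0.4374. p(24) = 255 and p(25) = -141 have opposite signs, so a root lies in (24, 25); Newton's method refines it to λ ≈ 24.6395. p(40) = -561 and p(41) = 51 have opposite signs, so a root lies in (40, 41); Newton's method refines it to λ ≈ 40.9231. Check (Vieta): the three roots sum to 66, matching tr M = 66.
So the eigenvalues of A^T A are ≈ 0.4374, 24.6395, 40.9231 (all ≥ 0, as they must be for A^T A). The largest is λ_max ≈ 40.9231, hence ||A||_2 = sqrt(λ_max) ≈ 6.3971.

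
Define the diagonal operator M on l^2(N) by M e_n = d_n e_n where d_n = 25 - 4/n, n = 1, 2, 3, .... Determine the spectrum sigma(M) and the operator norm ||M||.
sigma(M) = {25 - 4/n : n ≥ 1} ∪ {25}; ||M|| = 25

A bounded diagonal operator on l^2 with diagonal entries d_n has spectrum equal to the closure of {d_n : n ≥ 1}: every d_n is an eigenvalue (with eigenvector e_n), so {d_n} ⊂ sigma(M); the spectrum is closed, so its closure is too; and for lambda not in the closure, (M - lambda I) has bounded inverse (the diagonal entries 1/(d_n - lambda) are bounded). For our sequence d_n = 25 - 4/n, n = 1, 2, 3, ...:
  - {d_n} = {25 - 4/n : n ≥ 1}; the only limit point is 25
  - closure = {25 - 4/n : n ≥ 1} ∪ {25}
For the norm: a diagonal operator has ||M|| = sup_n |d_n|. Here d_n = 25 - 4/n increases monotonically from d_1 = 21 toward 25, with all terms in [21, 25); so sup_n |d_n| = 25 (the supremum is the limit, not attained). So ||M|| = 25.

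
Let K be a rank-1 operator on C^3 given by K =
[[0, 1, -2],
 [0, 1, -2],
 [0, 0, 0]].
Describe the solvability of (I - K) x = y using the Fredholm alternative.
(I - K) is singular (det(I - K) = 0, i.e. 1 ∈ sigma(K)). (I - K) x = y is solvable iff y ⊥ ker((I - K)^*) = span{(0, 1, -2)}, i.e. iff y_2 - 2y_3 = 0. When solvable, the solutions are x = y + c·(1, 1, 0), c arbitrary (ker(I - K) = span{(1, 1, 0)}, dimension 1).

K has rank 1, so it is an outer product K = u v^T: every row of K is a multiple of one row vector. Reading off the entries, u = (1, 1, 0) and v = (0, 1, -2) (row i of K equals u_i·v^T). A rank-one matrix u v^T satisfies K u = u (v·u) and kills the (2)-dimensional subspace v^⊥, so its characteristic polynomial is lambda^2 (lambda - v·u) with v·u = tr K = 1. Hence the eigenvalues of I - K are 1 (multiplicity 2) and 1 - (1) = 0, so det(I - K) = 0. (Direct check: I - K =
[[1, -1, 2],
 [0, 0, 2],
 [0, 0, 1]]
has determinant 0.) So 1 is an eigenvalue of K and (I - K) is not invertible. The finite-dimensional Fredholm alternative says: either (I - K) is invertible, or ker(I - K) ≠ {0} and then range(I - K) = ker((I - K)^*)^⊥, with dim ker(I - K) = dim ker((I - K)^*). We are in the second case, so we need both kernels. Kernel of I - K: (I - K) u = u - u (v·u) = u - u = 0, so ker(I - K) = span{u} = span{(1, 1, 0)} (it is exactly 1-dimensional because rank(I - K) = 2). Kernel of the adjoint: K is real, so (I - K)^* = I - K^T = I - v u^T, and (I - v u^T) v = v - v (u·v) = 0; hence ker((I - K)^*) = span{v} = span{(0, 1, -2)}. Therefore (I - K) x = y is solvable iff <y, v> = 0, i.e. iff y_2 - 2y_3 = 0. When this holds, K y = u (v·y) = 0, so (I - K) y = y and x = y is a particular solution; the full solution set is the line x = y + c·u = y + c·(1, 1, 0), c ∈ C.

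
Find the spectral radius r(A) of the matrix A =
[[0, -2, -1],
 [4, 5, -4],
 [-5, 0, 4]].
r(A) = sqrt(33) ≈ 5.7446

The eigenvalues of A are the roots of its characteristic polynomial. With M = A (coefficients from the trace, the sum of principal 2x2 minors, and det A):
  p(λ) = det(λ I - M) = λ^3 - 9λ^2 + 23λ + 33.
By the rational root theorem any rational root is an integer divisor of 33. Testing λ = -1: p(-1) = -1 - 9 - 23 + 33 = 0, so λ = -1 is a root. Dividing out (λ + 1) leaves p(λ) = (λ + 1)(λ^2 - 10λ + 33). For λ^2 - 10λ + 33 the discriminant is -32. It is negative, so the roots are the complex-conjugate pair λ = 5 ± (sqrt(32)/2) i ≈ 5 ± 2.8284i. For a conjugate pair the product of the roots equals the constant term, so |λ|^2 = 33 and |λ| = sqrt(33) ≈ 5.7446.
Thus the eigenvalues (to 4 decimals) are 5 ± 2.8284i (modulus 5.7446); -1 (modulus 1). The spectral radius is the largest modulus: r(A) = sqrt(33) ≈ 5.7446. (Cross-check: r(A) ≤ ||A||_2 ≈ 9.2702; equality holds whenever A is normal, though it can also hold for some non-normal A.)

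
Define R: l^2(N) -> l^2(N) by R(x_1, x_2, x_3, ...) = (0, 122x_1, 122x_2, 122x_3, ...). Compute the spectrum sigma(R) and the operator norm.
sigma(R) = closed disk {z in C : |z| ≤ 122}; ||R|| = 122

Note R = 122·U where U is the unit right shift (U x)_k = x_{k-1} (with x_0 := 0); so ||R|| = 122||U|| and sigma(R) = 122·sigma(U). ||R x||^2 = sum_{k≥1} |122x_k|^2 = 14884||x||^2, so ||R|| = 122 and sigma(R) ⊂ {|z| ≤ 122}. For any |lambda| < 122, the equation (R - lambda I) x = 0 forces x_1 = 0, then 122x_k = lambda x_{k+1} ⇒ x = 0, so R has no eigenvalues. But (R - lambda I) is not surjective for |lambda| < 122: solving (R - lambda I) x = e_1 would require x_n proportional to (lambda/122)^(-n), which is not in l^2. So every |lambda| < 122 lies in the residual spectrum. The boundary |lambda| = 122 is in the approximate point spectrum (the spectrum is closed). Hence sigma(R) is the closed disk of radius 122.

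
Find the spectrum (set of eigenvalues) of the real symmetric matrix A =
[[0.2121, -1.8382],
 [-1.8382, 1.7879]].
sigma(A) ≈ {-1, 3}

A is real symmetric, so its spectrum consists of real eigenvalues. Expanding the characteristic polynomial of the displayed matrix gives
  det(λ I - A) = p(λ) = λ^2 + (-2)λ + (-3).
Solving p(λ) = 0 yields eigenvalues ≈ -1, 3. (A is shown rounded to 4 decimals, so these recover the underlying integer eigenvalues to within that precision.)
Verification: the trace of A = 2 equals the sum of eigenvalues 2, and det(A) ≈ -2.9998 matches the eigenvalue product -3.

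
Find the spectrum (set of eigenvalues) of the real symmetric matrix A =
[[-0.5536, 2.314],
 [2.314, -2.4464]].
sigma(A) ≈ {-4, 1}

A is real symmetric, so its spectrum consists of real eigenvalues. Expanding the characteristic polynomial of the displayed matrix gives
  det(λ I - A) = p(λ) = λ^2 + (3)λ + (-4).
Solving p(λ) = 0 yields eigenvalues ≈ -4, 1. (A is shown rounded to 4 decimals, so these recover the underlying integer eigenvalues to within that precision.)
Verification: the trace of A = -3 equals the sum of eigenvalues -3, and det(A) ≈ -4.0003 matches the eigenvalue product -4.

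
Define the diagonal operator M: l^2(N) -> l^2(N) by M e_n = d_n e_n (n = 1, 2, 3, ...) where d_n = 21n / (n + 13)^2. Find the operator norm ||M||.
||M|| = 21/52 (attained at n = 13)

For M diagonal, ||M|| = sup_n |d_n|. Treat f(x) = 21x / (x + 13)^2 for real x > 0. By the quotient rule, f'(x) = 21(13 - x)/(x + 13)^3, which is positive for x < 13 and negative for x > 13. So f has a unique maximum at x = 13, and since 13 is a positive integer, the supremum over n ≥ 1 is attained at n = 13: d_13 = 21·13/(13 + 13)^2 = 21·13/676 = 21/52. Hence ||M|| = 21/52.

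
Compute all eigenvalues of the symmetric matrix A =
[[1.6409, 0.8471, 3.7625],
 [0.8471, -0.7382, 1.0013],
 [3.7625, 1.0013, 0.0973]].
sigma(A) ≈ {-3, -1, 5}

A is real symmetric, so its spectrum consists of real eigenvalues. Expanding the characteristic polynomial of the displayed matrix gives
  det(λ I - A) = p(λ) = λ^3 + (-1)λ^2 + (-17)λ + (-15).
Solving p(λ) = 0 yields eigenvalues ≈ -3, -1, 5. (A is shown rounded to 4 decimals, so these recover the underlying integer eigenvalues to within that precision.)
Verification: the trace of A = 1 equals the sum of eigenvalues 1, and det(A) ≈ 15.0001 matches the eigenvalue product 15.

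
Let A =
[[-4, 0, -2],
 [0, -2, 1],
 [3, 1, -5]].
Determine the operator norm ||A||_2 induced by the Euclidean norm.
||A||_2 ≈ 6.0574 (= sqrt(largest eigenvalue of A^T A))

||A||_2 = sigma_max(A) = sqrt(lambda_max(A^T A)). Form the symmetric matrix M = A^T A =
[[25, 3, -7],
 [3, 5, -7],
 [-7, -7, 30]].
Its characteristic polynomial (trace, sum of principal 2x2 minors, determinant of M give the coefficients) is
  p(λ) = det(λ I - M) = λ^3 - 60λ^2 + 918λ - 2304.
No integer candidate from the rational root theorem (±divisors of 2304) is a root, so the roots are irrational. The cubic discriminant is Δ = 89618400 > 0, so there are three distinct real roots. p(3) = -63 and p(4) = 472 have opposite signs, so a root lies in (3, 4); Newton's method refines it to λ ≈ 3.1087. p(20) = 56 and p(21) = -225 have opposite signs, so a root lies in (20, 21); Newton's method refines it to λ ≈ 20.1986. p(36) = -360 and p(37) = 175 have opposite signs, so a root lies in (36, 37); Newton's method refines it to λ ≈ 36.6927. Check (Vieta): the three roots sum to 60, matching tr M = 60.
So the eigenvalues of A^T A are ≈ 3.1087, 20.1986, 36.6927 (all ≥ 0, as they must be for A^T A). The largest is λ_max ≈ 36.6927, hence ||A||_2 = sqrt(λ_max) ≈ 6.0574.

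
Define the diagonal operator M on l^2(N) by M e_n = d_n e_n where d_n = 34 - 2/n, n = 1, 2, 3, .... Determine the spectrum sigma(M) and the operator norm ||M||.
sigma(M) = {34 - 2/n : n ≥ 1} ∪ {34}; ||M|| = 34

A bounded diagonal operator on l^2 with diagonal entries d_n has spectrum equal to the closure of {d_n : n ≥ 1}: every d_n is an eigenvalue (with eigenvector e_n), so {d_n} ⊂ sigma(M); the spectrum is closed, so its closure is too; and for lambda not in the closure, (M - lambda I) has bounded inverse (the diagonal entries 1/(d_n - lambda) are bounded). For our sequence d_n = 34 - 2/n, n = 1, 2, 3, ...:
  - {d_n} = {34 - 2/n : n ≥ 1}; the only limit point is 34
  - closure = {34 - 2/n : n ≥ 1} ∪ {34}
For the norm: a diagonal operator has ||M|| = sup_n |d_n|. Here d_n = 34 - 2/n increases monotonically from d_1 = 32 toward 34, with all terms in [32, 34); so sup_n |d_n| = 34 (the supremum is the limit, not attained). So ||M|| = 34.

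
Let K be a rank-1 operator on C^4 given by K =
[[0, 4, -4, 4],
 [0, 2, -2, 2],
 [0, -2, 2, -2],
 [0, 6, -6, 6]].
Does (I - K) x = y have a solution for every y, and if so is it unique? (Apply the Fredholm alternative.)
(I - K) is invertible (det(I - K) = -9 ≠ 0), so for every y in C^4 the equation (I - K) x = y has a unique solution.

K has rank 1, so it is an outer product K = u v^T: every row of K is a multiple of one row vector. Reading off the entries, u = (-2, -1, 1, -3) and v = (0, -2, 2, -2) (row i of K equals u_i·v^T). A rank-one matrix u v^T satisfies K u = u (v·u) and kills the (3)-dimensional subspace v^⊥, so its characteristic polynomial is lambda^3 (lambda - v·u) with v·u = tr K = 10. Hence the eigenvalues of I - K are 1 (multiplicity 3) and 1 - (10) = -9, so det(I - K) = -9. (Direct check: I - K =
[[1, -4, 4, -4],
 [0, -1, 2, -2],
 [0, 2, -1, 2],
 [0, -6, 6, -5]]
has determinant -9.) The finite-dimensional Fredholm alternative says: either (I - K) is invertible, or ker(I - K) ≠ {0} and then range(I - K) = ker((I - K)^*)^⊥, with dim ker(I - K) = dim ker((I - K)^*). Since det(I - K) ≠ 0, 1 is not an eigenvalue of K and ker(I - K) = {0}, so we are in the first case: for every y there is a unique x = (I - K)^(-1) y. Explicitly, by the Sherman–Morrison formula, (I - u v^T)^(-1) = I + u v^T/(1 - v·u), i.e. (I - K)^(-1) = I + K/(-9).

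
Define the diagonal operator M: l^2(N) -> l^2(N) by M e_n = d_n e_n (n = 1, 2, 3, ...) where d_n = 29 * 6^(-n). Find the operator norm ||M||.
||M|| = 29/6 (attained at n = 1)

For M diagonal, ||M|| = sup_n |d_n|. The sequence d_n = 29 * 6^(-n) is positive and strictly decreasing (ratio 6^(-1) < 1), so the supremum is d_1 = 29/6. Hence ||M|| = 29/6.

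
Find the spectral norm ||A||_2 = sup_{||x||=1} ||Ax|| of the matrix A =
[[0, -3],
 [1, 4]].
||A||_2 = sqrt((26 + sqrt(640))/2) ≈ 5.0645 (= sqrt(largest eigenvalue of A^T A))

||A||_2 = sigma_max(A) = sqrt(lambda_max(A^T A)). Form the symmetric matrix M = A^T A =
[[1, 4],
 [4, 25]].
Its characteristic polynomial (trace, determinant of M give the coefficients) is
  p(λ) = det(λ I - M) = λ^2 - 26λ + 9.
For λ^2 - 26λ + 9 the discriminant is 640. It is nonnegative but not a perfect square, so the roots are real and irrational: λ = (26 ± sqrt(640))/2 ≈ 25.6491, 0.3509.
So the eigenvalues of A^T A are ≈ 0.3509, 25.6491 (all ≥ 0, as they must be for A^T A). The largest is λ_max = (26 + sqrt(640))/2 ≈ 25.6491, hence ||A||_2 = sqrt(λ_max) = sqrt((26 + sqrt(640))/2) ≈ 5.0645.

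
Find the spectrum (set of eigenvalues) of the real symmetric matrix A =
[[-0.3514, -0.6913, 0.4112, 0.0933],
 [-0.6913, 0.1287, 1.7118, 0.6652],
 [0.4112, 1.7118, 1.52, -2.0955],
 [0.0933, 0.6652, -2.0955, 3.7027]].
sigma(A) ≈ {-2, 0, 2, 5}

A is real symmetric, so its spectrum consists of real eigenvalues. Expanding the characteristic polynomial of the displayed matrix gives
  det(λ I - A) = p(λ) = λ^4 + (-5)λ^3 + (-4)λ^2 + (20)λ + (0).
Solving p(λ) = 0 yields eigenvalues ≈ -2, 0, 2, 5. (A is shown rounded to 4 decimals, so these recover the underlying integer eigenvalues to within that precision.)
Verification: the trace of A = 5 equals the sum of eigenvalues 5, and det(A) ≈ -0.0003 matches the eigenvalue product 0.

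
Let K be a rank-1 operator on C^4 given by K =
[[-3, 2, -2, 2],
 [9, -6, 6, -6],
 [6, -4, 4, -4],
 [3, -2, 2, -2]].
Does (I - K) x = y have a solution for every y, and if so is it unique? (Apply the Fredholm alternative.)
(I - K) is invertible (det(I - K) = 8 ≠ 0), so for every y in C^4 the equation (I - K) x = y has a unique solution.

K has rank 1, so it is an outer product K = u v^T: every row of K is a multiple of one row vector. Reading off the entries, u = (1, -3, -2, -1) and v = (-3, 2, -2, 2) (row i of K equals u_i·v^T). A rank-one matrix u v^T satisfies K u = u (v·u) and kills the (3)-dimensional subspace v^⊥, so its characteristic polynomial is lambda^3 (lambda - v·u) with v·u = tr K = -7. Hence the eigenvalues of I - K are 1 (multiplicity 3) and 1 - (-7) = 8, so det(I - K) = 8. (Direct check: I - K =
[[4, -2, 2, -2],
 [-9, 7, -6, 6],
 [-6, 4, -3, 4],
 [-3, 2, -2, 3]]
has determinant 8.) The finite-dimensional Fredholm alternative says: either (I - K) is invertible, or ker(I - K) ≠ {0} and then range(I - K) = ker((I - K)^*)^⊥, with dim ker(I - K) = dim ker((I - K)^*). Since det(I - K) ≠ 0, 1 is not an eigenvalue of K and ker(I - K) = {0}, so we are in the first case: for every y there is a unique x = (I - K)^(-1) y. Explicitly, by the Sherman–Morrison formula, (I - u v^T)^(-1) = I + u v^T/(1 - v·u), i.e. (I - K)^(-1) = I + K/(8).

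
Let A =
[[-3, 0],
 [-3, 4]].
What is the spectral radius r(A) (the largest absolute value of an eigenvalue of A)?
r(A) = 4

The eigenvalues of A are the roots of its characteristic polynomial. With M = A (coefficients from the trace and determinant):
  p(λ) = det(λ I - M) = λ^2 - λ - 12.
For λ^2 - λ - 12 the discriminant is 49. It is a perfect square (7^2), so the roots are rational: λ = (1 ± 7)/2 = 4, -3.
Thus the eigenvalues (to 4 decimals) are 4 (modulus 4); -3 (modulus 3). The spectral radius is the largest modulus: r(A) = 4. (Cross-check: r(A) ≤ ||A||_2 ≈ 5.389; equality holds whenever A is normal, though it can also hold for some non-normal A.)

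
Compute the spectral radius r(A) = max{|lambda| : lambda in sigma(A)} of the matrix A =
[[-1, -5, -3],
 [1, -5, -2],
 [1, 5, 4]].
r(A) ≈ 2.3787

The eigenvalues of A are the roots of its characteristic polynomial. With M = A (coefficients from the trace, the sum of principal 2x2 minors, and det A):
  p(λ) = det(λ I - M) = λ^3 + 2λ^2 - λ - 10.
No integer candidate from the rational root theorem (±divisors of 10) is a root, so the roots are irrational. The cubic discriminant is Δ = -2012 < 0, so there is one real root and a complex-conjugate pair. p(1) = -8 and p(2) = 4 have opposite signs, so a root lies in (1, 2); Newton's method refines it to λ ≈ 1.7673. Dividing out (λ - (1.7673)) leaves approximately λ^2 + 3.7673λ + 5.6582. For λ^2 + 3.7673λ + 5.6582 the discriminant is -8.4399. It is negative, so the remaining roots are the complex-conjugate pair λ ≈ -1.8837 ± 1.4526i. Their product equals the constant term, so |λ|^2 ≈ 5.6582 and |λ| ≈ 2.3787.
Thus the eigenvalues (to 4 decimals) are 1.7673 (modulus 1.7673); -1.8837 ± 1.4526i (modulus 2.3787). The spectral radius is the largest modulus: r(A) ≈ 2.3787. (Cross-check: r(A) ≤ ||A||_2 ≈ 10.1494; equality holds whenever A is normal, though it can also hold for some non-normal A.)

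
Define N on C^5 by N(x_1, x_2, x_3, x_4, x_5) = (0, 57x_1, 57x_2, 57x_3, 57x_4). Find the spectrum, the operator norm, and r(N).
sigma(N) = {0}; ||N|| = 57; r(N) = 0. (N is nilpotent with N^5 = 0.)

On C^5, N is a strictly lower-triangular matrix with 57 on the subdiagonal and zeros elsewhere, so its characteristic polynomial is lambda^5 and every eigenvalue is 0: sigma(N) = {0}. For the operator norm, N e_i = 57e_{i+1} for i = 1, ..., 4 and N e_5 = 0, so the singular values of N are 57 (with multiplicity 4) and 0; hence ||N|| = 57. The spectral radius r(N) = max|lambda| = 0. Note ||N|| > r(N) — characteristic of non-normal nilpotent operators. Indeed N^5 = 0.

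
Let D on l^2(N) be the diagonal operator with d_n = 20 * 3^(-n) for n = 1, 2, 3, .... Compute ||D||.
||D|| = 20/3 (attained at n = 1)

For D diagonal, ||D|| = sup_n |d_n|. The sequence d_n = 20 * 3^(-n) is positive and strictly decreasing (ratio 3^(-1) < 1), so the supremum is d_1 = 20/3. Hence ||D|| = 20/3.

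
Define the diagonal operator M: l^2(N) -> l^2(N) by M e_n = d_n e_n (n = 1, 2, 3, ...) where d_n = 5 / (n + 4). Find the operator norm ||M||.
||M|| = 1 (attained at n = 1)

For M diagonal, ||M|| = sup_n |d_n| = sup_n 5/(n + 4). This is positive and strictly decreasing in n, so the supremum is attained at n = 1: d_1 = 5/(1 + 4) = 1. Hence ||M|| = 1.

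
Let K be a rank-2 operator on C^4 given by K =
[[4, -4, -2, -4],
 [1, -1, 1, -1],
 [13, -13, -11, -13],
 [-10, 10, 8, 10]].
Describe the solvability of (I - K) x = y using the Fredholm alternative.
(I - K) is invertible (det(I - K) = -1 ≠ 0), so for every y in C^4 the equation (I - K) x = y has a unique solution.

K has rank 2 and factors as K = U V^T = u1 v1^T + u2 v2^T with u1 = (0, 1, -3, 2), v1 = (-3, 3, 3, 3), u2 = (-2, -2, -2, 2), v2 = (-2, 2, 1, 2) (multiplying out reproduces the displayed K). The nonzero eigenvalues of U V^T coincide with those of the 2 x 2 matrix G = V^T U = [[v1·u1, v1·u2], [v2·u1, v2·u2]] = [[0, 0], [3, 2]], and by the Sylvester determinant identity det(I_4 - U V^T) = det(I_2 - V^T U) = det([[1, 0], [-3, -1]]) = (1)(-1) - (0)(-3) = -1. (Direct check: I - K =
[[-3, 4, 2, 4],
 [-1, 2, -1, 1],
 [-13, 13, 12, 13],
 [10, -10, -8, -9]]
has determinant -1.) The finite-dimensional Fredholm alternative says: either (I - K) is invertible, or ker(I - K) ≠ {0} and then range(I - K) = ker((I - K)^*)^⊥, with dim ker(I - K) = dim ker((I - K)^*). Since det(I - K) ≠ 0, 1 is not an eigenvalue of K and ker(I - K) = {0}, so we are in the first case: for every y there is a unique x = (I - K)^(-1) y. (Explicitly, by the Woodbury identity, (I - U V^T)^(-1) = I + U (I_2 - G)^(-1) V^T.)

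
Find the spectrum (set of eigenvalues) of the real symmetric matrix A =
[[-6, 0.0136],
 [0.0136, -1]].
sigma(A) ≈ {-6, -1}

A is real symmetric, so its spectrum consists of real eigenvalues. Expanding the characteristic polynomial of the displayed matrix gives
  det(λ I - A) = p(λ) = λ^2 + (7)λ + (6).
Solving p(λ) = 0 yields eigenvalues ≈ -6, -1. (A is shown rounded to 4 decimals, so these recover the underlying integer eigenvalues to within that precision.)
Verification: the trace of A = -7 equals the sum of eigenvalues -7, and det(A) ≈ 5.9998 matches the eigenvalue product 6.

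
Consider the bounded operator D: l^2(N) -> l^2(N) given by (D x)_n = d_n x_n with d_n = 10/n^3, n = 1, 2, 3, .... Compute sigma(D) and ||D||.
sigma(D) = {10/n^3 : n ≥ 1} ∪ {0}; ||D|| = 10

A bounded diagonal operator on l^2 with diagonal entries d_n has spectrum equal to the closure of {d_n : n ≥ 1}: every d_n is an eigenvalue (with eigenvector e_n), so {d_n} ⊂ sigma(D); the spectrum is closed, so its closure is too; and for lambda not in the closure, (D - lambda I) has bounded inverse (the diagonal entries 1/(d_n - lambda) are bounded). For our sequence d_n = 10/n^3, n = 1, 2, 3, ...:
  - {d_n} = {10/n^3 : n ≥ 1}; the only limit point is 0
  - closure = {10/n^3 : n ≥ 1} ∪ {0}
For the norm: a diagonal operator has ||D|| = sup_n |d_n|. Here d_n = 10/n^3 is positive and decreasing, so sup_n |d_n| = d_1 = 10. So ||D|| = 10.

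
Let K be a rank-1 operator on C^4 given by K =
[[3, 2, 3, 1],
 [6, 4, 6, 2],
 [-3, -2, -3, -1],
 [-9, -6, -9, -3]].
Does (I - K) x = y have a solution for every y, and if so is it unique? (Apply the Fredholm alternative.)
(I - K) is singular (det(I - K) = 0, i.e. 1 ∈ sigma(K)). (I - K) x = y is solvable iff y ⊥ ker((I - K)^*) = span{(3, 2, 3, 1)}, i.e. iff 3y_1 + 2y_2 + 3y_3 + y_4 = 0. When solvable, the solutions are x = y + c·(1, 2, -1, -3), c arbitrary (ker(I - K) = span{(1, 2, -1, -3)}, dimension 1).

K has rank 1, so it is an outer product K = u v^T: every row of K is a multiple of one row vector. Reading off the entries, u = (1, 2, -1, -3) and v = (3, 2, 3, 1) (row i of K equals u_i·v^T). A rank-one matrix u v^T satisfies K u = u (v·u) and kills the (3)-dimensional subspace v^⊥, so its characteristic polynomial is lambda^3 (lambda - v·u) with v·u = tr K = 1. Hence the eigenvalues of I - K are 1 (multiplicity 3) and 1 - (1) = 0, so det(I - K) = 0. (Direct check: I - K =
[[-2, -2, -3, -1],
 [-6, -3, -6, -2],
 [3, 2, 4, 1],
 [9, 6, 9, 4]]
has determinant 0.) So 1 is an eigenvalue of K and (I - K) is not invertible. The finite-dimensional Fredholm alternative says: either (I - K) is invertible, or ker(I - K) ≠ {0} and then range(I - K) = ker((I - K)^*)^⊥, with dim ker(I - K) = dim ker((I - K)^*). We are in the second case, so we need both kernels. Kernel of I - K: (I - K) u = u - u (v·u) = u - u = 0, so ker(I - K) = span{u} = span{(1, 2, -1, -3)} (it is exactly 1-dimensional because rank(I - K) = 3). Kernel of the adjoint: K is real, so (I - K)^* = I - K^T = I - v u^T, and (I - v u^T) v = v - v (u·v) = 0; hence ker((I - K)^*) = span{v} = span{(3, 2, 3, 1)}. Therefore (I - K) x = y is solvable iff <y, v> = 0, i.e. iff 3y_1 + 2y_2 + 3y_3 + y_4 = 0. When this holds, K y = u (v·y) = 0, so (I - K) y = y and x = y is a particular solution; the full solution set is the line x = y + c·u = y + c·(1, 2, -1, -3), c ∈ C.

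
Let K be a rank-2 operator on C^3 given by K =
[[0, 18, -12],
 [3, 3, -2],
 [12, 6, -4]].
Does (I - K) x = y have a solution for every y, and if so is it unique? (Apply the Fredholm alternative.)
(I - K) is invertible (det(I - K) = 92 ≠ 0), so for every y in C^3 the equation (I - K) x = y has a unique solution.

K has rank 2 and factors as K = U V^T = u1 v1^T + u2 v2^T with u1 = (3, 1, 3), v1 = (3, 3, -2), u2 = (3, 0, -1), v2 = (-3, 3, -2) (multiplying out reproduces the displayed K). The nonzero eigenvalues of U V^T coincide with those of the 2 x 2 matrix G = V^T U = [[v1·u1, v1·u2], [v2·u1, v2·u2]] = [[6, 11], [-12, -7]], and by the Sylvester determinant identity det(I_3 - U V^T) = det(I_2 - V^T U) = det([[-5, -11], [12, 8]]) = (-5)(8) - (-11)(12) = 92. (Direct check: I - K =
[[1, -18, 12],
 [-3, -2, 2],
 [-12, -6, 5]]
has determinant 92.) The finite-dimensional Fredholm alternative says: either (I - K) is invertible, or ker(I - K) ≠ {0} and then range(I - K) = ker((I - K)^*)^⊥, with dim ker(I - K) = dim ker((I - K)^*). Since det(I - K) ≠ 0, 1 is not an eigenvalue of K and ker(I - K) = {0}, so we are in the first case: for every y there is a unique x = (I - K)^(-1) y. (Explicitly, by the Woodbury identity, (I - U V^T)^(-1) = I + U (I_2 - G)^(-1) V^T.)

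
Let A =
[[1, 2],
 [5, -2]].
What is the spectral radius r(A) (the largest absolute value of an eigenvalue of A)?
r(A) = 4

The eigenvalues of A are the roots of its characteristic polynomial. With M = A (coefficients from the trace and determinant):
  p(λ) = det(λ I - M) = λ^2 + λ - 12.
For λ^2 + λ - 12 the discriminant is 49. It is a perfect square (7^2), so the roots are rational: λ = (-1 ± 7)/2 = 3, -4.
Thus the eigenvalues (to 4 decimals) are 3 (modulus 3); -4 (modulus 4). The spectral radius is the largest modulus: r(A) = 4. (Cross-check: r(A) ≤ ||A||_2 ≈ 5.389; equality holds whenever A is normal, though it can also hold for some non-normal A.)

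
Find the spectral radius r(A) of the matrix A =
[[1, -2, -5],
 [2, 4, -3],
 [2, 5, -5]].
r(A) ≈ 3.435

The eigenvalues of A are the roots of its characteristic polynomial. With M = A (coefficients from the trace, the sum of principal 2x2 minors, and det A):
  p(λ) = det(λ I - M) = λ^3 + 8λ + 23.
No integer candidate from the rational root theorem (±divisors of 23) is a root, so the roots are irrational. The cubic discriminant is Δ = -16331 < 0, so there is one real root and a complex-conjugate pair. p(-2) = -1 and p(-1) = 14 have opposite signs, so a root lies in (-2, -1); Newton's method refines it to λ ≈ -1.9492. Dividing out (λ - (-1.9492)) leaves approximately λ^2 - 1.9492λ + 11.7995. For λ^2 - 1.9492λ + 11.7995 the discriminant is -43.3985. It is negative, so the remaining roots are the complex-conjugate pair λ ≈ 0.9746 ± 3.2939i. Their product equals the constant term, so |λ|^2 ≈ 11.7995 and |λ| ≈ 3.435.
Thus the eigenvalues (to 4 decimals) are -1.9492 (modulus 1.9492); 0.9746 ± 3.2939i (modulus 3.435). The spectral radius is the largest modulus: r(A) ≈ 3.435. (Cross-check: r(A) ≤ ||A||_2 ≈ 9.4151; equality holds whenever A is normal, though it can also hold for some non-normal A.)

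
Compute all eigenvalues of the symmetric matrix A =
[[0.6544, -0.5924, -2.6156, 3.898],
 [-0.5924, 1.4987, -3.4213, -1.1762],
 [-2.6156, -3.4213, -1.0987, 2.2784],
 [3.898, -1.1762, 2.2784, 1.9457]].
sigma(A) ≈ {-6, -1, 4, 6}

A is real symmetric, so its spectrum consists of real eigenvalues. Expanding the characteristic polynomial of the displayed matrix gives
  det(λ I - A) = p(λ) = λ^4 + (-3)λ^3 + (-40)λ^2 + (108.0013)λ + (144).
Solving p(λ) = 0 yields eigenvalues ≈ -6, -1, 4, 6. (A is shown rounded to 4 decimals, so these recover the underlying integer eigenvalues to within that precision.)
Verification: the trace of A = 3 equals the sum of eigenvalues 3, and det(A) ≈ 143.9994 matches the eigenvalue product 144.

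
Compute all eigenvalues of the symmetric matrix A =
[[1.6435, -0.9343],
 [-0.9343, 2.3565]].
sigma(A) ≈ {1, 3}

A is real symmetric, so its spectrum consists of real eigenvalues. Expanding the characteristic polynomial of the displayed matrix gives
  det(λ I - A) = p(λ) = λ^2 + (-4)λ + (3).
Solving p(λ) = 0 yields eigenvalues ≈ 1, 3. (A is shown rounded to 4 decimals, so these recover the underlying integer eigenvalues to within that precision.)
Verification: the trace of A = 4 equals the sum of eigenvalues 4, and det(A) ≈ 3.0000 matches the eigenvalue product 3.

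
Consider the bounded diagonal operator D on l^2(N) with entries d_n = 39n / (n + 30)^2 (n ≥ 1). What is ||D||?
||D|| = 13/40 (attained at n = 30)

For D diagonal, ||D|| = sup_n |d_n|. Treat f(x) = 39x / (x + 30)^2 for real x > 0. By the quotient rule, f'(x) = 39(30 - x)/(x + 30)^3, which is positive for x < 30 and negative for x > 30. So f has a unique maximum at x = 30, and since 30 is a positive integer, the supremum over n ≥ 1 is attained at n = 30: d_30 = 39·30/(30 + 30)^2 = 39·30/3600 = 13/40. Hence ||D|| = 13/40.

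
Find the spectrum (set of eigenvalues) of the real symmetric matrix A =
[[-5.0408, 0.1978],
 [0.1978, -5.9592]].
sigma(A) ≈ {-6, -5}

A is real symmetric, so its spectrum consists of real eigenvalues. Expanding the characteristic polynomial of the displayed matrix gives
  det(λ I - A) = p(λ) = λ^2 + (11)λ + (30).
Solving p(λ) = 0 yields eigenvalues ≈ -6, -5. (A is shown rounded to 4 decimals, so these recover the underlying integer eigenvalues to within that precision.)
Verification: the trace of A = -11 equals the sum of eigenvalues -11, and det(A) ≈ 30.0000 matches the eigenvalue product 30.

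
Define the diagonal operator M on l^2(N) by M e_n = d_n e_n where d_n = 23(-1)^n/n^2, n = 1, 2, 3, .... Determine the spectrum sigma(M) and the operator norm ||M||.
sigma(M) = {23(-1)^n/n^2 : n ≥ 1} ∪ {0}; ||M|| = 23

A bounded diagonal operator on l^2 with diagonal entries d_n has spectrum equal to the closure of {d_n : n ≥ 1}: every d_n is an eigenvalue (with eigenvector e_n), so {d_n} ⊂ sigma(M); the spectrum is closed, so its closure is too; and for lambda not in the closure, (M - lambda I) has bounded inverse (the diagonal entries 1/(d_n - lambda) are bounded). For our sequence d_n = 23(-1)^n/n^2, n = 1, 2, 3, ...:
  - {d_n} = {23(-1)^n/n^2 : n ≥ 1}; the only limit point is 0
  - closure = {23(-1)^n/n^2 : n ≥ 1} ∪ {0}
For the norm: a diagonal operator has ||M|| = sup_n |d_n|. Here |d_n| = 23/n^2 is decreasing, so sup_n |d_n| = |d_1| = 23. So ||M|| = 23.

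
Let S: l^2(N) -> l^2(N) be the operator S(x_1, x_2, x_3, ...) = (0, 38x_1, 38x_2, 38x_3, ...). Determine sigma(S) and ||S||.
sigma(S) = closed disk {z in C : |z| ≤ 38}; ||S|| = 38

Note S = 38·U where U is the unit right shift (U x)_k = x_{k-1} (with x_0 := 0); so ||S|| = 38||U|| and sigma(S) = 38·sigma(U). ||S x||^2 = sum_{k≥1} |38x_k|^2 = 1444||x||^2, so ||S|| = 38 and sigma(S) ⊂ {|z| ≤ 38}. For any |lambda| < 38, the equation (S - lambda I) x = 0 forces x_1 = 0, then 38x_k = lambda x_{k+1} ⇒ x = 0, so S has no eigenvalues. But (S - lambda I) is not surjective for |lambda| < 38: solving (S - lambda I) x = e_1 would require x_n proportional to (lambda/38)^(-n), which is not in l^2. So every |lambda| < 38 lies in the residual spectrum. The boundary |lambda| = 38 is in the approximate point spectrum (the spectrum is closed). Hence sigma(S) is the closed disk of radius 38.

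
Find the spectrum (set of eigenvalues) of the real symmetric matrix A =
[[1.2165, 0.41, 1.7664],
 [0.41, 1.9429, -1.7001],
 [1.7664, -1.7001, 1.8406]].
sigma(A) ≈ {-1, 2, 4}

A is real symmetric, so its spectrum consists of real eigenvalues. Expanding the characteristic polynomial of the displayed matrix gives
  det(λ I - A) = p(λ) = λ^3 + (-5)λ^2 + (2)λ + (8).
Solving p(λ) = 0 yields eigenvalues ≈ -1, 2, 4. (A is shown rounded to 4 decimals, so these recover the underlying integer eigenvalues to within that precision.)
Verification: the trace of A = 5 equals the sum of eigenvalues 5, and det(A) ≈ -7.9999 matches the eigenvalue product -8.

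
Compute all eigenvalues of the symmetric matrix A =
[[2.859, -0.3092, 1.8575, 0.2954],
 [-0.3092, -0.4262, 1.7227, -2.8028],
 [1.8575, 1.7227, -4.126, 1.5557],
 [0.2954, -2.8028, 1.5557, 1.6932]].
sigma(A) ≈ {-6, -1, 3, 4}

A is real symmetric, so its spectrum consists of real eigenvalues. Expanding the characteristic polynomial of the displayed matrix gives
  det(λ I - A) = p(λ) = λ^4 + (0)λ^3 + (-31)λ^2 + (42)λ + (72).
Solving p(λ) = 0 yields eigenvalues ≈ -6, -1, 3, 4. (A is shown rounded to 4 decimals, so these recover the underlying integer eigenvalues to within that precision.)
Verification: the trace of A = 0 equals the sum of eigenvalues 0, and det(A) ≈ 72.0004 matches the eigenvalue product 72.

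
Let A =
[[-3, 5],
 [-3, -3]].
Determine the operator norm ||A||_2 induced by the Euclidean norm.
||A||_2 = 6 (= sqrt(largest eigenvalue of A^T A))

||A||_2 = sigma_max(A) = sqrt(lambda_max(A^T A)). Form the symmetric matrix M = A^T A =
[[18, -6],
 [-6, 34]].
Its characteristic polynomial (trace, determinant of M give the coefficients) is
  p(λ) = det(λ I - M) = λ^2 - 52λ + 576.
For λ^2 - 52λ + 576 the discriminant is 400. It is a perfect square (20^2), so the roots are rational: λ = (52 ± 20)/2 = 36, 16.
So the eigenvalues of A^T A are ≈ 16, 36 (all ≥ 0, as they must be for A^T A). The largest is λ_max = 36, hence ||A||_2 = sqrt(λ_max) = 6.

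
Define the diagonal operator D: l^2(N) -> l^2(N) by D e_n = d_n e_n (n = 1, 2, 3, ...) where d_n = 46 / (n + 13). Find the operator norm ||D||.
||D|| = 23/7 (attained at n = 1)

For D diagonal, ||D|| = sup_n |d_n| = sup_n 46/(n + 13). This is positive and strictly decreasing in n, so the supremum is attained at n = 1: d_1 = 46/(1 + 13) = 23/7. Hence ||D|| = 23/7.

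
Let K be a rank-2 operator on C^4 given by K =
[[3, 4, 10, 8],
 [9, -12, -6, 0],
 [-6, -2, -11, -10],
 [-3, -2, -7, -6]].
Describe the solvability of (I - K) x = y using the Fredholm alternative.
(I - K) is invertible (det(I - K) = 176 ≠ 0), so for every y in C^4 the equation (I - K) x = y has a unique solution.

K has rank 2 and factors as K = U V^T = u1 v1^T + u2 v2^T with u1 = (3, -3, -3, -2), v1 = (0, 2, 3, 2), u2 = (1, 3, -2, -1), v2 = (3, -2, 1, 2) (multiplying out reproduces the displayed K). The nonzero eigenvalues of U V^T coincide with those of the 2 x 2 matrix G = V^T U = [[v1·u1, v1·u2], [v2·u1, v2·u2]] = [[-19, -2], [8, -7]], and by the Sylvester determinant identity det(I_4 - U V^T) = det(I_2 - V^T U) = det([[20, 2], [-8, 8]]) = (20)(8) - (2)(-8) = 176. (Direct check: I - K =
[[-2, -4, -10, -8],
 [-9, 13, 6, 0],
 [6, 2, 12, 10],
 [3, 2, 7, 7]]
has determinant 176.) The finite-dimensional Fredholm alternative says: either (I - K) is invertible, or ker(I - K) ≠ {0} and then range(I - K) = ker((I - K)^*)^⊥, with dim ker(I - K) = dim ker((I - K)^*). Since det(I - K) ≠ 0, 1 is not an eigenvalue of K and ker(I - K) = {0}, so we are in the first case: for every y there is a unique x = (I - K)^(-1) y. (Explicitly, by the Woodbury identity, (I - U V^T)^(-1) = I + U (I_2 - G)^(-1) V^T.)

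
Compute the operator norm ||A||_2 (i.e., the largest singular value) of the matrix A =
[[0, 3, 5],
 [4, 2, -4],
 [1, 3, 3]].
||A||_2 ≈ 7.6631 (= sqrt(largest eigenvalue of A^T A))

||A||_2 = sigma_max(A) = sqrt(lambda_max(A^T A)). Form the symmetric matrix M = A^T A =
[[17, 11, -13],
 [11, 22, 16],
 [-13, 16, 50]].
Its characteristic polynomial (trace, sum of principal 2x2 minors, determinant of M give the coefficients) is
  p(λ) = det(λ I - M) = λ^3 - 89λ^2 + 1778λ - 4.
No integer candidate from the rational root theorem (±divisors of 4) is a root, so the roots are irrational. The cubic discriminant is Δ = 2557592244 > 0, so there are three distinct real roots. p(0) = -4 and p(1) = 1686 have opposite signs, so a root lies in (0, 1); Newton's method refines it to λ ≈ 0.0022. p(30) = 236 and p(31) = -624 have opposite signs, so a root lies in (30, 31); Newton's method refines it to λ ≈ 30.2739. p(58) = -1164 and p(59) = 468 have opposite signs, so a root lies in (58, 59); Newton's method refines it to λ ≈ 58.7239. Check (Vieta): the three roots sum to 89, matching tr M = 89.
So the eigenvalues of A^T A are ≈ 0.0022, 30.2739, 58.7239 (all ≥ 0, as they must be for A^T A). The largest is λ_max ≈ 58.7239, hence ||A||_2 = sqrt(λ_max) ≈ 7.6631.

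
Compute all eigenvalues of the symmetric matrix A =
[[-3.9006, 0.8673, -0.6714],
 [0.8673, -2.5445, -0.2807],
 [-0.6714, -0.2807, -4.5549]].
sigma(A) ≈ {-5, -4, -2}

A is real symmetric, so its spectrum consists of real eigenvalues. Expanding the characteristic polynomial of the displayed matrix gives
  det(λ I - A) = p(λ) = λ^3 + (11)λ^2 + (38)λ + (40).
Solving p(λ) = 0 yields eigenvalues ≈ -5, -4, -2. (A is shown rounded to 4 decimals, so these recover the underlying integer eigenvalues to within that precision.)
Verification: the trace of A = -11 equals the sum of eigenvalues -11, and det(A) ≈ -40.0002 matches the eigenvalue product -40.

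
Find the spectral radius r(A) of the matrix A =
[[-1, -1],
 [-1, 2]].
r(A) = (1 + sqrt(13))/2 ≈ 2.3028

The eigenvalues of A are the roots of its characteristic polynomial. With M = A (coefficients from the trace and determinant):
  p(λ) = det(λ I - M) = λ^2 - λ - 3.
For λ^2 - λ - 3 the discriminant is 13. It is nonnegative but not a perfect square, so the roots are real and irrational: λ = (1 ± sqrt(13))/2 ≈ 2.3028, -1.3028.
Thus the eigenvalues (to 4 decimals) are 2.3028 (modulus 2.3028); -1.3028 (modulus 1.3028). The spectral radius is the largest modulus: r(A) = (1 + sqrt(13))/2 ≈ 2.3028. (Cross-check: r(A) ≤ ||A||_2 ≈ 2.3028; equality holds whenever A is normal, though it can also hold for some non-normal A.)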